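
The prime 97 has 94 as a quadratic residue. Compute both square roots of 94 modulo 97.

97 ≡ 1 (mod 4), so we find a root by search.
Trying successive values, 26² = 676 ≡ 94 (mod 97). The other root is 97 − 26 = 71.

26, 71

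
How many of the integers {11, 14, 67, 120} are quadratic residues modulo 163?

(11/163) = -1 → non-residue.
(14/163) = +1 → QR.
(67/163) = -1 → non-residue.
(120/163) = -1 → non-residue.
Total quadratic residues among the 4: 1.

1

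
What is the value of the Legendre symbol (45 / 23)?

First reduce: 45 ≡ 22 (mod 23).
Pull out 2: since 23 ≡ 7 (mod 8), (2/23) = +1.
Reciprocity: 11 ≡ 3 and 23 ≡ 3 (mod 4), so (11/23) = −(23/11).
Reduce top mod 11: now compute (1/11).
Reached (1/11) = 1. Collecting the sign flips along the way, the symbol is -1.

-1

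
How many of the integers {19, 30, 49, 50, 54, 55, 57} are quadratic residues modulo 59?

(19/59) = +1 → QR.
(30/59) = -1 → non-residue.
(49/59) = +1 → QR.
(50/59) = -1 → non-residue.
(54/59) = -1 → non-residue.
(55/59) = -1 → non-residue.
(57/59) = +1 → QR.
Total quadratic residues among the 7: 3.

3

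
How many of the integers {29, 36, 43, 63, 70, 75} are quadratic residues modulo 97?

(29/97) = -1 → non-residue.
(36/97) = +1 → QR.
(43/97) = +1 → QR.
(63/97) = -1 → non-residue.
(70/97) = +1 → QR.
(75/97) = +1 → QR.
Total quadratic residues among the 6: 4.

4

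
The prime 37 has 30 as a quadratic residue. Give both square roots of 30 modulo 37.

17, 20

37 ≡ 1 (mod 4), so we find a root by search.
Trying successive values, 17² = 289 ≡ 30 (mod 37). The other root is 37 − 17 = 20.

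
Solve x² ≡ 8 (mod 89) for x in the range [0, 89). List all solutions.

39, 50

89 ≡ 1 (mod 4), so we find a root by search.
Trying successive values, 39² = 1521 ≡ 8 (mod 89). The other root is 89 − 39 = 50.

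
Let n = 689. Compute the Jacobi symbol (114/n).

-1

Pull out 2: since 689 ≡ 1 (mod 8), (2/689) = +1.
Reciprocity: 57 ≡ 1 and 689 ≡ 1 (mod 4), so (57/689) = +(689/57).
Reduce top mod 57: now compute (5/57).
Reciprocity: 5 ≡ 1 and 57 ≡ 1 (mod 4), so (5/57) = +(57/5).
Reduce top mod 5: now compute (2/5).
Pull out 2: since 5 ≡ 5 (mod 8), (2/5) = -1.
Reached (1/5) = 1. Collecting the sign flips along the way, the symbol is -1.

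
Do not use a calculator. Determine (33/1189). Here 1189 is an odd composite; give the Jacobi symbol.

1

Reciprocity: 33 ≡ 1 and 1189 ≡ 1 (mod 4), so (33/1189) = +(1189/33).
Reduce top mod 33: now compute (1/33).
Reached (1/33) = 1. Collecting the sign flips along the way, the symbol is +1.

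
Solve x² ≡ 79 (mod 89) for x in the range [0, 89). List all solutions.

89 ≡ 1 (mod 4), so we find a root by search.
Trying successive values, 41² = 1681 ≡ 79 (mod 89). The other root is 89 − 41 = 48.

41, 48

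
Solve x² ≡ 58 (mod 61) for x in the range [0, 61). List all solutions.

27, 34

61 ≡ 1 (mod 4), so we find a root by search.
Trying successive values, 27² = 729 ≡ 58 (mod 61). The other root is 61 − 27 = 34.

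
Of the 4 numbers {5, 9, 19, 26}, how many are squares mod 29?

(5/29) = +1 → QR.
(9/29) = +1 → QR.
(19/29) = -1 → non-residue.
(26/29) = -1 → non-residue.
Total quadratic residues among the 4: 2.

2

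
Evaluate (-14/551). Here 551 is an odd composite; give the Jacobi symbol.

-1

First reduce: -14 ≡ 537 (mod 551).
Reciprocity: 537 ≡ 1 and 551 ≡ 3 (mod 4), so (537/551) = +(551/537).
Reduce top mod 537: now compute (14/537).
Pull out 2: since 537 ≡ 1 (mod 8), (2/537) = +1.
Reciprocity: 7 ≡ 3 and 537 ≡ 1 (mod 4), so (7/537) = +(537/7).
Reduce top mod 7: now compute (5/7).
Reciprocity: 5 ≡ 1 and 7 ≡ 3 (mod 4), so (5/7) = +(7/5).
Reduce top mod 5: now compute (2/5).
Pull out 2: since 5 ≡ 5 (mod 8), (2/5) = -1.
Reached (1/5) = 1. Collecting the sign flips along the way, the symbol is -1.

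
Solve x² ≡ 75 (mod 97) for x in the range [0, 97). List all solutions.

47, 50

97 ≡ 1 (mod 4), so we find a root by search.
Trying successive values, 47² = 2209 ≡ 75 (mod 97). The other root is 97 − 47 = 50.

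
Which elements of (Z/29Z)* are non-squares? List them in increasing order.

Square k = 1,…,14 (k and 29−k give the same square):
1²=1, 2²=4, 3²=9, 4²=16, 5²=25, 6²≡7, 7²≡20, 8²≡6, 9²≡23, 10²≡13, 11²≡5, 12²≡28, 13²≡24, 14²≡22 (mod 29).
The residues are {1, 4, 5, 6, 7, 9, 13, 16, 20, 22, 23, 24, 25, 28}; the non-residues are the remaining 14 nonzero classes.

2,3,8,10,11,12,14,15,17,18,19,21,26,27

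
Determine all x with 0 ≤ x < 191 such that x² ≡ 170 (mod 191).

Since 191 ≡ 3 (mod 4), a square root of 170 is 170^((191+1)/4) = 170^48 mod 191.
Repeated squaring: 170^2≡59, 170^4≡43, 170^8≡130, 170^16≡92, 170^32≡60 (mod 191).
170^48 = 170^(32+16) ≡ 172 (mod 191).
Check: 172² = 29584 ≡ 170 (mod 191). The two roots are 19 and 172.

19, 172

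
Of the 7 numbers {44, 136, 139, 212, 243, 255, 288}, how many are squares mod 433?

6

(44/433) = +1 → QR.
(136/433) = +1 → QR.
(139/433) = +1 → QR.
(212/433) = +1 → QR.
(243/433) = +1 → QR.
(255/433) = -1 → non-residue.
(288/433) = +1 → QR.
Total quadratic residues among the 7: 6.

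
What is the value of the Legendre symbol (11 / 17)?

-1

Euler's criterion: (11/17) ≡ 11^8 (mod 17).
11^2 ≡ 2 (mod 17)
11^4 ≡ 4 (mod 17)
11^8 ≡ 16 (mod 17)
11^8 = 11^(8) ≡ 16 (mod 17).
Result is 16 ≡ −1, so (11/17) = −1.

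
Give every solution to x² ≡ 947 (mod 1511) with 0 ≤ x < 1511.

63, 1448

Since 1511 ≡ 3 (mod 4), a square root of 947 is 947^((1511+1)/4) = 947^378 mod 1511.
Repeated squaring: 947^2≡786, 947^4≡1308, 947^8≡412, 947^16≡512, 947^32≡741, 947^64≡588, 947^128≡1236, 947^256≡75 (mod 1511).
947^378 = 947^(256+64+32+16+8+2) ≡ 63 (mod 1511).
Check: 63² = 3969 ≡ 947 (mod 1511). The two roots are 63 and 1448.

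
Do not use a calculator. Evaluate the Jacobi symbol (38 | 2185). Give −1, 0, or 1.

0

Pull out 2: since 2185 ≡ 1 (mod 8), (2/2185) = +1.
Reciprocity: 19 ≡ 3 and 2185 ≡ 1 (mod 4), so (19/2185) = +(2185/19).
Reduce top mod 19: now compute (0/19).
Top reduces to 0: gcd > 1, so the symbol is 0.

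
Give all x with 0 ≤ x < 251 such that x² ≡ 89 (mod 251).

Since 251 ≡ 3 (mod 4), a square root of 89 is 89^((251+1)/4) = 89^63 mod 251.
Repeated squaring: 89^2≡140, 89^4≡22, 89^8≡233, 89^16≡73, 89^32≡58 (mod 251).
89^63 = 89^(32+16+8+4+2+1) ≡ 66 (mod 251).
Check: 66² = 4356 ≡ 89 (mod 251). The two roots are 66 and 185.

66, 185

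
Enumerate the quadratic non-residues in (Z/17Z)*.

Square k = 1,…,8 (k and 17−k give the same square):
1²=1, 2²=4, 3²=9, 4²=16, 5²≡8, 6²≡2, 7²≡15, 8²≡13 (mod 17).
The residues are {1, 2, 4, 8, 9, 13, 15, 16}; the non-residues are the remaining 8 nonzero classes.

3, 5, 6, 7, 10, 11, 12, 14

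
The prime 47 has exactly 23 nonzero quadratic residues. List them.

1,2,3,4,6,7,8,9,12,14,16,17,18,21,24,25,27,28,32,34,36,37,42

Square k = 1,…,23 (k and 47−k give the same square):
1²=1, 2²=4, 3²=9, 4²=16, 5²=25, 6²=36, 7²≡2, 8²≡17, 9²≡34, 10²≡6, 11²≡27, 12²≡3, 13²≡28, 14²≡8, 15²≡37, 16²≡21, 17²≡7, 18²≡42, 19²≡32, 20²≡24, 21²≡18, 22²≡14, 23²≡12 (mod 47).
So the quadratic residues mod 47 are {1, 2, 3, 4, 6, 7, 8, 9, 12, 14, 16, 17, 18, 21, 24, 25, 27, 28, 32, 34, 36, 37, 42}.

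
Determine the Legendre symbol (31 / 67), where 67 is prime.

Euler's criterion: (31/67) ≡ 31^33 (mod 67).
31^2 ≡ 23 (mod 67)
31^4 ≡ 60 (mod 67)
31^8 ≡ 49 (mod 67)
31^16 ≡ 56 (mod 67)
31^32 ≡ 54 (mod 67)
31^33 = 31^(32+1) ≡ 66 (mod 67).
Result is 66 ≡ −1, so (31/67) = −1.

-1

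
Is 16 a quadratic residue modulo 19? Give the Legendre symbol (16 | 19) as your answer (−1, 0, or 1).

Euler's criterion: (16/19) ≡ 16^9 (mod 19).
16^2 ≡ 9 (mod 19)
16^4 ≡ 5 (mod 19)
16^8 ≡ 6 (mod 19)
16^9 = 16^(8+1) ≡ 1 (mod 19).
Result is 1, so (16/19) = 1.

1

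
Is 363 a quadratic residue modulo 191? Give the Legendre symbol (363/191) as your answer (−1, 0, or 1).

Euler's criterion: (363/191) ≡ 172^95 (mod 191).
172^2 ≡ 170 (mod 191)
172^4 ≡ 59 (mod 191)
172^8 ≡ 43 (mod 191)
172^16 ≡ 130 (mod 191)
172^32 ≡ 92 (mod 191)
172^64 ≡ 60 (mod 191)
172^95 = 172^(64+16+8+4+2+1) ≡ 1 (mod 191).
Result is 1, so (363/191) = 1.

1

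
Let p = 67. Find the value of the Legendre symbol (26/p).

Euler's criterion: (26/67) ≡ 26^33 (mod 67).
26^2 ≡ 6 (mod 67)
26^4 ≡ 36 (mod 67)
26^8 ≡ 23 (mod 67)
26^16 ≡ 60 (mod 67)
26^32 ≡ 49 (mod 67)
26^33 = 26^(32+1) ≡ 1 (mod 67).
Result is 1, so (26/67) = 1.

1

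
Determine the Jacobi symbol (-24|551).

-1

First reduce: -24 ≡ 527 (mod 551).
Reciprocity: 527 ≡ 3 and 551 ≡ 3 (mod 4), so (527/551) = −(551/527).
Reduce top mod 527: now compute (24/527).
Pull out 2^3: since 527 ≡ 7 (mod 8), (2/527) = +1, so (2/527)^3 = +1.
Reciprocity: 3 ≡ 3 and 527 ≡ 3 (mod 4), so (3/527) = −(527/3).
Reduce top mod 3: now compute (2/3).
Pull out 2: since 3 ≡ 3 (mod 8), (2/3) = -1.
Reached (1/3) = 1. Collecting the sign flips along the way, the symbol is -1.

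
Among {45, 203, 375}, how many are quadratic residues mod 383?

(45/383) = -1 → non-residue.
(203/383) = +1 → QR.
(375/383) = -1 → non-residue.
Total quadratic residues among the 3: 1.

1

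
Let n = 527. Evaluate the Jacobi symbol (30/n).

Pull out 2: since 527 ≡ 7 (mod 8), (2/527) = +1.
Reciprocity: 15 ≡ 3 and 527 ≡ 3 (mod 4), so (15/527) = −(527/15).
Reduce top mod 15: now compute (2/15).
Pull out 2: since 15 ≡ 7 (mod 8), (2/15) = +1.
Reached (1/15) = 1. Collecting the sign flips along the way, the symbol is -1.

-1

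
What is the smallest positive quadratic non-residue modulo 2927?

5

(2/2927) = +1, so 2 is a residue.
(3/2927) = +1, so 3 is a residue.
(4/2927) = +1, so 4 is a residue.
(5/2927) = −1, so 5 is the smallest positive non-residue mod 2927.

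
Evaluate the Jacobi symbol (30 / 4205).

Pull out 2: since 4205 ≡ 5 (mod 8), (2/4205) = -1.
Reciprocity: 15 ≡ 3 and 4205 ≡ 1 (mod 4), so (15/4205) = +(4205/15).
Reduce top mod 15: now compute (5/15).
Reciprocity: 5 ≡ 1 and 15 ≡ 3 (mod 4), so (5/15) = +(15/5).
Reduce top mod 5: now compute (0/5).
Top reduces to 0: gcd > 1, so the symbol is 0.

0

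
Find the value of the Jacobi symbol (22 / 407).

0

Pull out 2: since 407 ≡ 7 (mod 8), (2/407) = +1.
Reciprocity: 11 ≡ 3 and 407 ≡ 3 (mod 4), so (11/407) = −(407/11).
Reduce top mod 11: now compute (0/11).
Top reduces to 0: gcd > 1, so the symbol is 0.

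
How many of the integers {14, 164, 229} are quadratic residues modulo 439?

2

(14/439) = +1 → QR.
(164/439) = -1 → non-residue.
(229/439) = +1 → QR.
Total quadratic residues among the 3: 2.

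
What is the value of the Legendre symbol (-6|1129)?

1

First reduce: -6 ≡ 1123 (mod 1129).
Reciprocity: 1123 ≡ 3 and 1129 ≡ 1 (mod 4), so (1123/1129) = +(1129/1123).
Reduce top mod 1123: now compute (6/1123).
Pull out 2: since 1123 ≡ 3 (mod 8), (2/1123) = -1.
Reciprocity: 3 ≡ 3 and 1123 ≡ 3 (mod 4), so (3/1123) = −(1123/3).
Reduce top mod 3: now compute (1/3).
Reached (1/3) = 1. Collecting the sign flips along the way, the symbol is +1.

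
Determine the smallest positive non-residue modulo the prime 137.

(2/137) = +1, so 2 is a residue.
(3/137) = −1, so 3 is the smallest positive non-residue mod 137.

3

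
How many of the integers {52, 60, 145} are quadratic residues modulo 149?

(52/149) = -1 → non-residue.
(60/149) = -1 → non-residue.
(145/149) = +1 → QR.
Total quadratic residues among the 3: 1.

1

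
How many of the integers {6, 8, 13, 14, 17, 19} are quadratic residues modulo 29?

(6/29) = +1 → QR.
(8/29) = -1 → non-residue.
(13/29) = +1 → QR.
(14/29) = -1 → non-residue.
(17/29) = -1 → non-residue.
(19/29) = -1 → non-residue.
Total quadratic residues among the 6: 2.

2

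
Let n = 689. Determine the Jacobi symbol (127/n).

-1

Reciprocity: 127 ≡ 3 and 689 ≡ 1 (mod 4), so (127/689) = +(689/127).
Reduce top mod 127: now compute (54/127).
Pull out 2: since 127 ≡ 7 (mod 8), (2/127) = +1.
Reciprocity: 27 ≡ 3 and 127 ≡ 3 (mod 4), so (27/127) = −(127/27).
Reduce top mod 27: now compute (19/27).
Reciprocity: 19 ≡ 3 and 27 ≡ 3 (mod 4), so (19/27) = −(27/19).
Reduce top mod 19: now compute (8/19).
Pull out 2^3: since 19 ≡ 3 (mod 8), (2/19) = -1, so (2/19)^3 = -1.
Reached (1/19) = 1. Collecting the sign flips along the way, the symbol is -1.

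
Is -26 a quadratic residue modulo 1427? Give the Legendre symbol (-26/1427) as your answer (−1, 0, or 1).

1

First reduce: -26 ≡ 1401 (mod 1427).
Reciprocity: 1401 ≡ 1 and 1427 ≡ 3 (mod 4), so (1401/1427) = +(1427/1401).
Reduce top mod 1401: now compute (26/1401).
Pull out 2: since 1401 ≡ 1 (mod 8), (2/1401) = +1.
Reciprocity: 13 ≡ 1 and 1401 ≡ 1 (mod 4), so (13/1401) = +(1401/13).
Reduce top mod 13: now compute (10/13).
Pull out 2: since 13 ≡ 5 (mod 8), (2/13) = -1.
Reciprocity: 5 ≡ 1 and 13 ≡ 1 (mod 4), so (5/13) = +(13/5).
Reduce top mod 5: now compute (3/5).
Reciprocity: 3 ≡ 3 and 5 ≡ 1 (mod 4), so (3/5) = +(5/3).
Reduce top mod 3: now compute (2/3).
Pull out 2: since 3 ≡ 3 (mod 8), (2/3) = -1.
Reached (1/3) = 1. Collecting the sign flips along the way, the symbol is +1.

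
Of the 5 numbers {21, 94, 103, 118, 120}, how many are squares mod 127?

4

(21/127) = +1 → QR.
(94/127) = +1 → QR.
(103/127) = +1 → QR.
(118/127) = -1 → non-residue.
(120/127) = +1 → QR.
Total quadratic residues among the 5: 4.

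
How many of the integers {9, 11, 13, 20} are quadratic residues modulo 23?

2

(9/23) = +1 → QR.
(11/23) = -1 → non-residue.
(13/23) = +1 → QR.
(20/23) = -1 → non-residue.
Total quadratic residues among the 4: 2.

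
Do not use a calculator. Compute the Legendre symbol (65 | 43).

-1

First reduce: 65 ≡ 22 (mod 43).
Pull out 2: since 43 ≡ 3 (mod 8), (2/43) = -1.
Reciprocity: 11 ≡ 3 and 43 ≡ 3 (mod 4), so (11/43) = −(43/11).
Reduce top mod 11: now compute (10/11).
Pull out 2: since 11 ≡ 3 (mod 8), (2/11) = -1.
Reciprocity: 5 ≡ 1 and 11 ≡ 3 (mod 4), so (5/11) = +(11/5).
Reduce top mod 5: now compute (1/5).
Reached (1/5) = 1. Collecting the sign flips along the way, the symbol is -1.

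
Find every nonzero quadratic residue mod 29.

1, 4, 5, 6, 7, 9, 13, 16, 20, 22, 23, 24, 25, 28

Square k = 1,…,14 (k and 29−k give the same square):
1²=1, 2²=4, 3²=9, 4²=16, 5²=25, 6²≡7, 7²≡20, 8²≡6, 9²≡23, 10²≡13, 11²≡5, 12²≡28, 13²≡24, 14²≡22 (mod 29).
So the quadratic residues mod 29 are {1, 4, 5, 6, 7, 9, 13, 16, 20, 22, 23, 24, 25, 28}.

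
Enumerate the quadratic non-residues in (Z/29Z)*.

Square k = 1,…,14 (k and 29−k give the same square):
1²=1, 2²=4, 3²=9, 4²=16, 5²=25, 6²≡7, 7²≡20, 8²≡6, 9²≡23, 10²≡13, 11²≡5, 12²≡28, 13²≡24, 14²≡22 (mod 29).
The residues are {1, 4, 5, 6, 7, 9, 13, 16, 20, 22, 23, 24, 25, 28}; the non-residues are the remaining 14 nonzero classes.

2 3 8 10 11 12 14 15 17 18 19 21 26 27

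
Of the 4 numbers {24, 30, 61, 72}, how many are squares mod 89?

(24/89) = -1 → non-residue.
(30/89) = -1 → non-residue.
(61/89) = -1 → non-residue.
(72/89) = +1 → QR.
Total quadratic residues among the 4: 1.

1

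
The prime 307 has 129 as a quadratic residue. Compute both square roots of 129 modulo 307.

Since 307 ≡ 3 (mod 4), a square root of 129 is 129^((307+1)/4) = 129^77 mod 307.
Repeated squaring: 129^2≡63, 129^4≡285, 129^8≡177, 129^16≡15, 129^32≡225, 129^64≡277 (mod 307).
129^77 = 129^(64+8+4+1) ≡ 71 (mod 307).
Check: 71² = 5041 ≡ 129 (mod 307). The two roots are 71 and 236.

71, 236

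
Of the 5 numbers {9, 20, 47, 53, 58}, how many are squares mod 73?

(9/73) = +1 → QR.
(20/73) = -1 → non-residue.
(47/73) = -1 → non-residue.
(53/73) = -1 → non-residue.
(58/73) = -1 → non-residue.
Total quadratic residues among the 5: 1.

1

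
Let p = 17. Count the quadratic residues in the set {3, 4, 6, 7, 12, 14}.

1

(3/17) = -1 → non-residue.
(4/17) = +1 → QR.
(6/17) = -1 → non-residue.
(7/17) = -1 → non-residue.
(12/17) = -1 → non-residue.
(14/17) = -1 → non-residue.
Total quadratic residues among the 6: 1.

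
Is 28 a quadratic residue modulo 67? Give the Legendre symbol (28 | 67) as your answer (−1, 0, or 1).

Pull out 2^2: since 67 ≡ 3 (mod 8), (2/67) = -1, so (2/67)^2 = +1.
Reciprocity: 7 ≡ 3 and 67 ≡ 3 (mod 4), so (7/67) = −(67/7).
Reduce top mod 7: now compute (4/7).
Pull out 2^2: since 7 ≡ 7 (mod 8), (2/7) = +1, so (2/7)^2 = +1.
Reached (1/7) = 1. Collecting the sign flips along the way, the symbol is -1.

-1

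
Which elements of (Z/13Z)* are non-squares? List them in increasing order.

2,5,6,7,8,11

Square k = 1,…,6 (k and 13−k give the same square):
1²=1, 2²=4, 3²=9, 4²≡3, 5²≡12, 6²≡10 (mod 13).
The residues are {1, 3, 4, 9, 10, 12}; the non-residues are the remaining 6 nonzero classes.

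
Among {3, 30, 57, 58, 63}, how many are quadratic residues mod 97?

(3/97) = +1 → QR.
(30/97) = -1 → non-residue.
(57/97) = -1 → non-residue.
(58/97) = -1 → non-residue.
(63/97) = -1 → non-residue.
Total quadratic residues among the 5: 1.

1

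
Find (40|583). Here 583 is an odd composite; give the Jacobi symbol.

-1

Pull out 2^3: since 583 ≡ 7 (mod 8), (2/583) = +1, so (2/583)^3 = +1.
Reciprocity: 5 ≡ 1 and 583 ≡ 3 (mod 4), so (5/583) = +(583/5).
Reduce top mod 5: now compute (3/5).
Reciprocity: 3 ≡ 3 and 5 ≡ 1 (mod 4), so (3/5) = +(5/3).
Reduce top mod 3: now compute (2/3).
Pull out 2: since 3 ≡ 3 (mod 8), (2/3) = -1.
Reached (1/3) = 1. Collecting the sign flips along the way, the symbol is -1.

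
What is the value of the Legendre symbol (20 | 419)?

1

Pull out 2^2: since 419 ≡ 3 (mod 8), (2/419) = -1, so (2/419)^2 = +1.
Reciprocity: 5 ≡ 1 and 419 ≡ 3 (mod 4), so (5/419) = +(419/5).
Reduce top mod 5: now compute (4/5).
Pull out 2^2: since 5 ≡ 5 (mod 8), (2/5) = -1, so (2/5)^2 = +1.
Reached (1/5) = 1. Collecting the sign flips along the way, the symbol is +1.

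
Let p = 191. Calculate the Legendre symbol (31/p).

-1

Euler's criterion: (31/191) ≡ 31^95 (mod 191).
31^2 ≡ 6 (mod 191)
31^4 ≡ 36 (mod 191)
31^8 ≡ 150 (mod 191)
31^16 ≡ 153 (mod 191)
31^32 ≡ 107 (mod 191)
31^64 ≡ 180 (mod 191)
31^95 = 31^(64+16+8+4+2+1) ≡ 190 (mod 191).
Result is 190 ≡ −1, so (31/191) = −1.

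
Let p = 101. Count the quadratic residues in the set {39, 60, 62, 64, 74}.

(39/101) = -1 → non-residue.
(60/101) = -1 → non-residue.
(62/101) = -1 → non-residue.
(64/101) = +1 → QR.
(74/101) = -1 → non-residue.
Total quadratic residues among the 5: 1.

1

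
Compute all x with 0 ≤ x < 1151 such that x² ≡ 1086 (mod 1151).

502, 649

Since 1151 ≡ 3 (mod 4), a square root of 1086 is 1086^((1151+1)/4) = 1086^288 mod 1151.
Repeated squaring: 1086^2≡772, 1086^4≡917, 1086^8≡659, 1086^16≡354, 1086^32≡1008, 1086^64≡882, 1086^128≡999, 1086^256≡84 (mod 1151).
1086^288 = 1086^(256+32) ≡ 649 (mod 1151).
Check: 649² = 421201 ≡ 1086 (mod 1151). The two roots are 502 and 649.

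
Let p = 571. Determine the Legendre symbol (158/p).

Pull out 2: since 571 ≡ 3 (mod 8), (2/571) = -1.
Reciprocity: 79 ≡ 3 and 571 ≡ 3 (mod 4), so (79/571) = −(571/79).
Reduce top mod 79: now compute (18/79).
Pull out 2: since 79 ≡ 7 (mod 8), (2/79) = +1.
Reciprocity: 9 ≡ 1 and 79 ≡ 3 (mod 4), so (9/79) = +(79/9).
Reduce top mod 9: now compute (7/9).
Reciprocity: 7 ≡ 3 and 9 ≡ 1 (mod 4), so (7/9) = +(9/7).
Reduce top mod 7: now compute (2/7).
Pull out 2: since 7 ≡ 7 (mod 8), (2/7) = +1.
Reached (1/7) = 1. Collecting the sign flips along the way, the symbol is +1.

1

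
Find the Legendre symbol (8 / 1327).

Pull out 2^3: since 1327 ≡ 7 (mod 8), (2/1327) = +1, so (2/1327)^3 = +1.
Reached (1/1327) = 1. Collecting the sign flips along the way, the symbol is +1.

1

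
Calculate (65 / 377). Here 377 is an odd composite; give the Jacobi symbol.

Reciprocity: 65 ≡ 1 and 377 ≡ 1 (mod 4), so (65/377) = +(377/65).
Reduce top mod 65: now compute (52/65).
Pull out 2^2: since 65 ≡ 1 (mod 8), (2/65) = +1, so (2/65)^2 = +1.
Reciprocity: 13 ≡ 1 and 65 ≡ 1 (mod 4), so (13/65) = +(65/13).
Reduce top mod 13: now compute (0/13).
Top reduces to 0: gcd > 1, so the symbol is 0.

0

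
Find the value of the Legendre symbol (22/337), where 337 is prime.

-1

Euler's criterion: (22/337) ≡ 22^168 (mod 337).
22^2 ≡ 147 (mod 337)
22^4 ≡ 41 (mod 337)
22^8 ≡ 333 (mod 337)
22^16 ≡ 16 (mod 337)
22^32 ≡ 256 (mod 337)
22^64 ≡ 158 (mod 337)
22^128 ≡ 26 (mod 337)
22^168 = 22^(128+32+8) ≡ 336 (mod 337).
Result is 336 ≡ −1, so (22/337) = −1.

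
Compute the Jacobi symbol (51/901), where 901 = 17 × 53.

0

Reciprocity: 51 ≡ 3 and 901 ≡ 1 (mod 4), so (51/901) = +(901/51).
Reduce top mod 51: now compute (34/51).
Pull out 2: since 51 ≡ 3 (mod 8), (2/51) = -1.
Reciprocity: 17 ≡ 1 and 51 ≡ 3 (mod 4), so (17/51) = +(51/17).
Reduce top mod 17: now compute (0/17).
Top reduces to 0: gcd > 1, so the symbol is 0.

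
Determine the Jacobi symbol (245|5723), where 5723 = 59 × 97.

Reciprocity: 245 ≡ 1 and 5723 ≡ 3 (mod 4), so (245/5723) = +(5723/245).
Reduce top mod 245: now compute (88/245).
Pull out 2^3: since 245 ≡ 5 (mod 8), (2/245) = -1, so (2/245)^3 = -1.
Reciprocity: 11 ≡ 3 and 245 ≡ 1 (mod 4), so (11/245) = +(245/11).
Reduce top mod 11: now compute (3/11).
Reciprocity: 3 ≡ 3 and 11 ≡ 3 (mod 4), so (3/11) = −(11/3).
Reduce top mod 3: now compute (2/3).
Pull out 2: since 3 ≡ 3 (mod 8), (2/3) = -1.
Reached (1/3) = 1. Collecting the sign flips along the way, the symbol is -1.

-1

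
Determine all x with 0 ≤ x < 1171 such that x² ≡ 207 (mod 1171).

538, 633

Since 1171 ≡ 3 (mod 4), a square root of 207 is 207^((1171+1)/4) = 207^293 mod 1171.
Repeated squaring: 207^2≡693, 207^4≡139, 207^8≡585, 207^16≡293, 207^32≡366, 207^64≡462, 207^128≡322, 207^256≡636 (mod 1171).
207^293 = 207^(256+32+4+1) ≡ 538 (mod 1171).
Check: 538² = 289444 ≡ 207 (mod 1171). The two roots are 538 and 633.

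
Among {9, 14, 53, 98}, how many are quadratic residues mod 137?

3

(9/137) = +1 → QR.
(14/137) = +1 → QR.
(53/137) = -1 → non-residue.
(98/137) = +1 → QR.
Total quadratic residues among the 4: 3.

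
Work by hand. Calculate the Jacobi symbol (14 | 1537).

Pull out 2: since 1537 ≡ 1 (mod 8), (2/1537) = +1.
Reciprocity: 7 ≡ 3 and 1537 ≡ 1 (mod 4), so (7/1537) = +(1537/7).
Reduce top mod 7: now compute (4/7).
Pull out 2^2: since 7 ≡ 7 (mod 8), (2/7) = +1, so (2/7)^2 = +1.
Reached (1/7) = 1. Collecting the sign flips along the way, the symbol is +1.

1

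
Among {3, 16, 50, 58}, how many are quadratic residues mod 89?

(3/89) = -1 → non-residue.
(16/89) = +1 → QR.
(50/89) = +1 → QR.
(58/89) = -1 → non-residue.
Total quadratic residues among the 4: 2.

2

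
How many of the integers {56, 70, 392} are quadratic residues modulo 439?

(56/439) = +1 → QR.
(70/439) = +1 → QR.
(392/439) = +1 → QR.
Total quadratic residues among the 3: 3.

3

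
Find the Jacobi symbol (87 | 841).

Reciprocity: 87 ≡ 3 and 841 ≡ 1 (mod 4), so (87/841) = +(841/87).
Reduce top mod 87: now compute (58/87).
Pull out 2: since 87 ≡ 7 (mod 8), (2/87) = +1.
Reciprocity: 29 ≡ 1 and 87 ≡ 3 (mod 4), so (29/87) = +(87/29).
Reduce top mod 29: now compute (0/29).
Top reduces to 0: gcd > 1, so the symbol is 0.

0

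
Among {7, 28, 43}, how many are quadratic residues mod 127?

(7/127) = -1 → non-residue.
(28/127) = -1 → non-residue.
(43/127) = -1 → non-residue.
Total quadratic residues among the 3: 0.

0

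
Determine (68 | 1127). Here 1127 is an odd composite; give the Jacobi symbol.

-1

Pull out 2^2: since 1127 ≡ 7 (mod 8), (2/1127) = +1, so (2/1127)^2 = +1.
Reciprocity: 17 ≡ 1 and 1127 ≡ 3 (mod 4), so (17/1127) = +(1127/17).
Reduce top mod 17: now compute (5/17).
Reciprocity: 5 ≡ 1 and 17 ≡ 1 (mod 4), so (5/17) = +(17/5).
Reduce top mod 5: now compute (2/5).
Pull out 2: since 5 ≡ 5 (mod 8), (2/5) = -1.
Reached (1/5) = 1. Collecting the sign flips along the way, the symbol is -1.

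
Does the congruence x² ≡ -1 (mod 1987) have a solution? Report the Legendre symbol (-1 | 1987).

-1

First reduce: -1 ≡ 1986 (mod 1987).
Pull out 2: since 1987 ≡ 3 (mod 8), (2/1987) = -1.
Reciprocity: 993 ≡ 1 and 1987 ≡ 3 (mod 4), so (993/1987) = +(1987/993).
Reduce top mod 993: now compute (1/993).
Reached (1/993) = 1. Collecting the sign flips along the way, the symbol is -1.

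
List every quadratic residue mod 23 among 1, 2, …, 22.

1,2,3,4,6,8,9,12,13,16,18

Square k = 1,…,11 (k and 23−k give the same square):
1²=1, 2²=4, 3²=9, 4²=16, 5²≡2, 6²≡13, 7²≡3, 8²≡18, 9²≡12, 10²≡8, 11²≡6 (mod 23).
So the quadratic residues mod 23 are {1, 2, 3, 4, 6, 8, 9, 12, 13, 16, 18}.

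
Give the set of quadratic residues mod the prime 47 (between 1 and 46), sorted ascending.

1,2,3,4,6,7,8,9,12,14,16,17,18,21,24,25,27,28,32,34,36,37,42

Square k = 1,…,23 (k and 47−k give the same square):
1²=1, 2²=4, 3²=9, 4²=16, 5²=25, 6²=36, 7²≡2, 8²≡17, 9²≡34, 10²≡6, 11²≡27, 12²≡3, 13²≡28, 14²≡8, 15²≡37, 16²≡21, 17²≡7, 18²≡42, 19²≡32, 20²≡24, 21²≡18, 22²≡14, 23²≡12 (mod 47).
So the quadratic residues mod 47 are {1, 2, 3, 4, 6, 7, 8, 9, 12, 14, 16, 17, 18, 21, 24, 25, 27, 28, 32, 34, 36, 37, 42}.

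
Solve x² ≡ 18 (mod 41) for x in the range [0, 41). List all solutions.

41 ≡ 1 (mod 4), so we find a root by search.
Trying successive values, 10² = 100 ≡ 18 (mod 41). The other root is 41 − 10 = 31.

10, 31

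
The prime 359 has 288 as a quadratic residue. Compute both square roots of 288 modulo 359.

131, 228

Since 359 ≡ 3 (mod 4), a square root of 288 is 288^((359+1)/4) = 288^90 mod 359.
Repeated squaring: 288^2≡15, 288^4≡225, 288^8≡6, 288^16≡36, 288^32≡219, 288^64≡214 (mod 359).
288^90 = 288^(64+16+8+2) ≡ 131 (mod 359).
Check: 131² = 17161 ≡ 288 (mod 359). The two roots are 131 and 228.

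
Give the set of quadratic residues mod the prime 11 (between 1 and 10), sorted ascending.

Square k = 1,…,5 (k and 11−k give the same square):
1²=1, 2²=4, 3²=9, 4²≡5, 5²≡3 (mod 11).
So the quadratic residues mod 11 are {1, 3, 4, 5, 9}.

1, 3, 4, 5, 9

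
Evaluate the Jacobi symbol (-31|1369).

First reduce: -31 ≡ 1338 (mod 1369).
Pull out 2: since 1369 ≡ 1 (mod 8), (2/1369) = +1.
Reciprocity: 669 ≡ 1 and 1369 ≡ 1 (mod 4), so (669/1369) = +(1369/669).
Reduce top mod 669: now compute (31/669).
Reciprocity: 31 ≡ 3 and 669 ≡ 1 (mod 4), so (31/669) = +(669/31).
Reduce top mod 31: now compute (18/31).
Pull out 2: since 31 ≡ 7 (mod 8), (2/31) = +1.
Reciprocity: 9 ≡ 1 and 31 ≡ 3 (mod 4), so (9/31) = +(31/9).
Reduce top mod 9: now compute (4/9).
Pull out 2^2: since 9 ≡ 1 (mod 8), (2/9) = +1, so (2/9)^2 = +1.
Reached (1/9) = 1. Collecting the sign flips along the way, the symbol is +1.

1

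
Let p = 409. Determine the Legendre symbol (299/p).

-1

Euler's criterion: (299/409) ≡ 299^204 (mod 409).
299^2 ≡ 239 (mod 409)
299^4 ≡ 270 (mod 409)
299^8 ≡ 98 (mod 409)
299^16 ≡ 197 (mod 409)
299^32 ≡ 363 (mod 409)
299^64 ≡ 71 (mod 409)
299^128 ≡ 133 (mod 409)
299^204 = 299^(128+64+8+4) ≡ 408 (mod 409).
Result is 408 ≡ −1, so (299/409) = −1.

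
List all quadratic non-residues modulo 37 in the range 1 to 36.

Square k = 1,…,18 (k and 37−k give the same square):
1²=1, 2²=4, 3²=9, 4²=16, 5²=25, 6²=36, 7²≡12, 8²≡27, 9²≡7, 10²≡26, 11²≡10, 12²≡33, 13²≡21, 14²≡11, 15²≡3, 16²≡34, 17²≡30, 18²≡28 (mod 37).
The residues are {1, 3, 4, 7, 9, 10, 11, 12, 16, 21, 25, 26, 27, 28, 30, 33, 34, 36}; the non-residues are the remaining 18 nonzero classes.

2, 5, 6, 8, 13, 14, 15, 17, 18, 19, 20, 22, 23, 24, 29, 31, 32, 35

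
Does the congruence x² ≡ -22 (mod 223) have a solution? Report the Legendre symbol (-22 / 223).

First reduce: -22 ≡ 201 (mod 223).
Reciprocity: 201 ≡ 1 and 223 ≡ 3 (mod 4), so (201/223) = +(223/201).
Reduce top mod 201: now compute (22/201).
Pull out 2: since 201 ≡ 1 (mod 8), (2/201) = +1.
Reciprocity: 11 ≡ 3 and 201 ≡ 1 (mod 4), so (11/201) = +(201/11).
Reduce top mod 11: now compute (3/11).
Reciprocity: 3 ≡ 3 and 11 ≡ 3 (mod 4), so (3/11) = −(11/3).
Reduce top mod 3: now compute (2/3).
Pull out 2: since 3 ≡ 3 (mod 8), (2/3) = -1.
Reached (1/3) = 1. Collecting the sign flips along the way, the symbol is +1.

1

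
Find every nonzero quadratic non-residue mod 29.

Square k = 1,…,14 (k and 29−k give the same square):
1²=1, 2²=4, 3²=9, 4²=16, 5²=25, 6²≡7, 7²≡20, 8²≡6, 9²≡23, 10²≡13, 11²≡5, 12²≡28, 13²≡24, 14²≡22 (mod 29).
The residues are {1, 4, 5, 6, 7, 9, 13, 16, 20, 22, 23, 24, 25, 28}; the non-residues are the remaining 14 nonzero classes.

2,3,8,10,11,12,14,15,17,18,19,21,26,27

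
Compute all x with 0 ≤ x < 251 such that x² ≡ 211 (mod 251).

100, 151

Since 251 ≡ 3 (mod 4), a square root of 211 is 211^((251+1)/4) = 211^63 mod 251.
Repeated squaring: 211^2≡94, 211^4≡51, 211^8≡91, 211^16≡249, 211^32≡4 (mod 251).
211^63 = 211^(32+16+8+4+2+1) ≡ 100 (mod 251).
Check: 100² = 10000 ≡ 211 (mod 251). The two roots are 100 and 151.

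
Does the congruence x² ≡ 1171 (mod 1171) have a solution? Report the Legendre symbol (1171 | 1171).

First reduce: 1171 ≡ 0 (mod 1171).
Top reduces to 0: gcd > 1, so the symbol is 0.

0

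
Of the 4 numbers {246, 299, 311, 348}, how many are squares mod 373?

1

(246/373) = -1 → non-residue.
(299/373) = -1 → non-residue.
(311/373) = -1 → non-residue.
(348/373) = +1 → QR.
Total quadratic residues among the 4: 1.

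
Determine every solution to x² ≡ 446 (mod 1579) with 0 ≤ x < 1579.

Since 1579 ≡ 3 (mod 4), a square root of 446 is 446^((1579+1)/4) = 446^395 mod 1579.
Repeated squaring: 446^2≡1541, 446^4≡1444, 446^8≡856, 446^16≡80, 446^32≡84, 446^64≡740, 446^128≡1266, 446^256≡71 (mod 1579).
446^395 = 446^(256+128+8+2+1) ≡ 45 (mod 1579).
Check: 45² = 2025 ≡ 446 (mod 1579). The two roots are 45 and 1534.

45, 1534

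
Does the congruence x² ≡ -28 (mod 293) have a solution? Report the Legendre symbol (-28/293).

First reduce: -28 ≡ 265 (mod 293).
Reciprocity: 265 ≡ 1 and 293 ≡ 1 (mod 4), so (265/293) = +(293/265).
Reduce top mod 265: now compute (28/265).
Pull out 2^2: since 265 ≡ 1 (mod 8), (2/265) = +1, so (2/265)^2 = +1.
Reciprocity: 7 ≡ 3 and 265 ≡ 1 (mod 4), so (7/265) = +(265/7).
Reduce top mod 7: now compute (6/7).
Pull out 2: since 7 ≡ 7 (mod 8), (2/7) = +1.
Reciprocity: 3 ≡ 3 and 7 ≡ 3 (mod 4), so (3/7) = −(7/3).
Reduce top mod 3: now compute (1/3).
Reached (1/3) = 1. Collecting the sign flips along the way, the symbol is -1.

-1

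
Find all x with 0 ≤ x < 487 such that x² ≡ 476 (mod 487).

Since 487 ≡ 3 (mod 4), a square root of 476 is 476^((487+1)/4) = 476^122 mod 487.
Repeated squaring: 476^2≡121, 476^4≡31, 476^8≡474, 476^16≡169, 476^32≡315, 476^64≡364 (mod 487).
476^122 = 476^(64+32+16+8+2) ≡ 339 (mod 487).
Check: 339² = 114921 ≡ 476 (mod 487). The two roots are 148 and 339.

148, 339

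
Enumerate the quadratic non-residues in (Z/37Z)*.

2,5,6,8,13,14,15,17,18,19,20,22,23,24,29,31,32,35

Square k = 1,…,18 (k and 37−k give the same square):
1²=1, 2²=4, 3²=9, 4²=16, 5²=25, 6²=36, 7²≡12, 8²≡27, 9²≡7, 10²≡26, 11²≡10, 12²≡33, 13²≡21, 14²≡11, 15²≡3, 16²≡34, 17²≡30, 18²≡28 (mod 37).
The residues are {1, 3, 4, 7, 9, 10, 11, 12, 16, 21, 25, 26, 27, 28, 30, 33, 34, 36}; the non-residues are the remaining 18 nonzero classes.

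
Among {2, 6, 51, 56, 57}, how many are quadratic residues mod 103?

(2/103) = +1 → QR.
(6/103) = -1 → non-residue.
(51/103) = -1 → non-residue.
(56/103) = +1 → QR.
(57/103) = -1 → non-residue.
Total quadratic residues among the 5: 2.

2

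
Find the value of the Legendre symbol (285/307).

Euler's criterion: (285/307) ≡ 285^153 (mod 307).
285^2 ≡ 177 (mod 307)
285^4 ≡ 15 (mod 307)
285^8 ≡ 225 (mod 307)
285^16 ≡ 277 (mod 307)
285^32 ≡ 286 (mod 307)
285^64 ≡ 134 (mod 307)
285^128 ≡ 150 (mod 307)
285^153 = 285^(128+16+8+1) ≡ 1 (mod 307).
Result is 1, so (285/307) = 1.

1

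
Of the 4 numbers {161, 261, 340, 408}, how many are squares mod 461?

(161/461) = -1 → non-residue.
(261/461) = -1 → non-residue.
(340/461) = +1 → QR.
(408/461) = +1 → QR.
Total quadratic residues among the 4: 2.

2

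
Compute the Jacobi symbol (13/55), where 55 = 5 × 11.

Reciprocity: 13 ≡ 1 and 55 ≡ 3 (mod 4), so (13/55) = +(55/13).
Reduce top mod 13: now compute (3/13).
Reciprocity: 3 ≡ 3 and 13 ≡ 1 (mod 4), so (3/13) = +(13/3).
Reduce top mod 3: now compute (1/3).
Reached (1/3) = 1. Collecting the sign flips along the way, the symbol is +1.

1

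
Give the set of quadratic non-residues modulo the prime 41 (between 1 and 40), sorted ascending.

3, 6, 7, 11, 12, 13, 14, 15, 17, 19, 22, 24, 26, 27, 28, 29, 30, 34, 35, 38

Square k = 1,…,20 (k and 41−k give the same square):
1²=1, 2²=4, 3²=9, 4²=16, 5²=25, 6²=36, 7²≡8, 8²≡23, 9²≡40, 10²≡18, 11²≡39, 12²≡21, 13²≡5, 14²≡32, 15²≡20, 16²≡10, 17²≡2, 18²≡37, 19²≡33, 20²≡31 (mod 41).
The residues are {1, 2, 4, 5, 8, 9, 10, 16, 18, 20, 21, 23, 25, 31, 32, 33, 36, 37, 39, 40}; the non-residues are the remaining 20 nonzero classes.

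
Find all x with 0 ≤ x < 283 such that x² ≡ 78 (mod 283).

19, 264

Since 283 ≡ 3 (mod 4), a square root of 78 is 78^((283+1)/4) = 78^71 mod 283.
Repeated squaring: 78^2≡141, 78^4≡71, 78^8≡230, 78^16≡262, 78^32≡158, 78^64≡60 (mod 283).
78^71 = 78^(64+4+2+1) ≡ 264 (mod 283).
Check: 264² = 69696 ≡ 78 (mod 283). The two roots are 19 and 264.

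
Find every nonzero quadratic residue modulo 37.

Square k = 1,…,18 (k and 37−k give the same square):
1²=1, 2²=4, 3²=9, 4²=16, 5²=25, 6²=36, 7²≡12, 8²≡27, 9²≡7, 10²≡26, 11²≡10, 12²≡33, 13²≡21, 14²≡11, 15²≡3, 16²≡34, 17²≡30, 18²≡28 (mod 37).
So the quadratic residues mod 37 are {1, 3, 4, 7, 9, 10, 11, 12, 16, 21, 25, 26, 27, 28, 30, 33, 34, 36}.

1,3,4,7,9,10,11,12,16,21,25,26,27,28,30,33,34,36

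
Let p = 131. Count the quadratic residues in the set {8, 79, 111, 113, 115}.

1

(8/131) = -1 → non-residue.
(79/131) = -1 → non-residue.
(111/131) = -1 → non-residue.
(113/131) = +1 → QR.
(115/131) = -1 → non-residue.
Total quadratic residues among the 5: 1.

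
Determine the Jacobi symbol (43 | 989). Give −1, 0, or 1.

Reciprocity: 43 ≡ 3 and 989 ≡ 1 (mod 4), so (43/989) = +(989/43).
Reduce top mod 43: now compute (0/43).
Top reduces to 0: gcd > 1, so the symbol is 0.

0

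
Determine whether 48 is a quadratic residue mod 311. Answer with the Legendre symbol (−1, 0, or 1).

Pull out 2^4: since 311 ≡ 7 (mod 8), (2/311) = +1, so (2/311)^4 = +1.
Reciprocity: 3 ≡ 3 and 311 ≡ 3 (mod 4), so (3/311) = −(311/3).
Reduce top mod 3: now compute (2/3).
Pull out 2: since 3 ≡ 3 (mod 8), (2/3) = -1.
Reached (1/3) = 1. Collecting the sign flips along the way, the symbol is +1.

1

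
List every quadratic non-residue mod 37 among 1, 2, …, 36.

Square k = 1,…,18 (k and 37−k give the same square):
1²=1, 2²=4, 3²=9, 4²=16, 5²=25, 6²=36, 7²≡12, 8²≡27, 9²≡7, 10²≡26, 11²≡10, 12²≡33, 13²≡21, 14²≡11, 15²≡3, 16²≡34, 17²≡30, 18²≡28 (mod 37).
The residues are {1, 3, 4, 7, 9, 10, 11, 12, 16, 21, 25, 26, 27, 28, 30, 33, 34, 36}; the non-residues are the remaining 18 nonzero classes.

2 5 6 8 13 14 15 17 18 19 20 22 23 24 29 31 32 35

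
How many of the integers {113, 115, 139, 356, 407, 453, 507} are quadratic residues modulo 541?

5

(113/541) = -1 → non-residue.
(115/541) = +1 → QR.
(139/541) = +1 → QR.
(356/541) = -1 → non-residue.
(407/541) = +1 → QR.
(453/541) = +1 → QR.
(507/541) = +1 → QR.
Total quadratic residues among the 7: 5.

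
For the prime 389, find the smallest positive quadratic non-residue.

2

(2/389) = −1, so 2 is the smallest positive non-residue mod 389.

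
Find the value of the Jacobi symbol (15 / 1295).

0

Reciprocity: 15 ≡ 3 and 1295 ≡ 3 (mod 4), so (15/1295) = −(1295/15).
Reduce top mod 15: now compute (5/15).
Reciprocity: 5 ≡ 1 and 15 ≡ 3 (mod 4), so (5/15) = +(15/5).
Reduce top mod 5: now compute (0/5).
Top reduces to 0: gcd > 1, so the symbol is 0.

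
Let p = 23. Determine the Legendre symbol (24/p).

1

First reduce: 24 ≡ 1 (mod 23).
Reached (1/23) = 1. Collecting the sign flips along the way, the symbol is +1.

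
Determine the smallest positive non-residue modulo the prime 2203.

(2/2203) = −1, so 2 is the smallest positive non-residue mod 2203.

2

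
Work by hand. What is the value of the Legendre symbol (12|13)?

1

Euler's criterion: (12/13) ≡ 12^6 (mod 13).
12^2 ≡ 1 (mod 13)
12^4 ≡ 1 (mod 13)
12^6 = 12^(4+2) ≡ 1 (mod 13).
Result is 1, so (12/13) = 1.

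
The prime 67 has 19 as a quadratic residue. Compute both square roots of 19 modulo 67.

Since 67 ≡ 3 (mod 4), a square root of 19 is 19^((67+1)/4) = 19^17 mod 67.
Repeated squaring: 19^2≡26, 19^4≡6, 19^8≡36, 19^16≡23 (mod 67).
19^17 = 19^(16+1) ≡ 35 (mod 67).
Check: 35² = 1225 ≡ 19 (mod 67). The two roots are 32 and 35.

32, 35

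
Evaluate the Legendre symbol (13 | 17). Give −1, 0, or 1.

Euler's criterion: (13/17) ≡ 13^8 (mod 17).
13^2 ≡ 16 (mod 17)
13^4 ≡ 1 (mod 17)
13^8 ≡ 1 (mod 17)
13^8 = 13^(8) ≡ 1 (mod 17).
Result is 1, so (13/17) = 1.

1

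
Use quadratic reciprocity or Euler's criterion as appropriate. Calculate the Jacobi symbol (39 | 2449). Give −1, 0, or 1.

Reciprocity: 39 ≡ 3 and 2449 ≡ 1 (mod 4), so (39/2449) = +(2449/39).
Reduce top mod 39: now compute (31/39).
Reciprocity: 31 ≡ 3 and 39 ≡ 3 (mod 4), so (31/39) = −(39/31).
Reduce top mod 31: now compute (8/31).
Pull out 2^3: since 31 ≡ 7 (mod 8), (2/31) = +1, so (2/31)^3 = +1.
Reached (1/31) = 1. Collecting the sign flips along the way, the symbol is -1.

-1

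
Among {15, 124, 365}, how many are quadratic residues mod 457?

(15/457) = -1 → non-residue.
(124/457) = -1 → non-residue.
(365/457) = -1 → non-residue.
Total quadratic residues among the 3: 0.

0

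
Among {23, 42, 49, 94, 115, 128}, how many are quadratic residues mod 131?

2

(23/131) = -1 → non-residue.
(42/131) = -1 → non-residue.
(49/131) = +1 → QR.
(94/131) = +1 → QR.
(115/131) = -1 → non-residue.
(128/131) = -1 → non-residue.
Total quadratic residues among the 6: 2.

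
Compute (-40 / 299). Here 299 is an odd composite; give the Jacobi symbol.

First reduce: -40 ≡ 259 (mod 299).
Reciprocity: 259 ≡ 3 and 299 ≡ 3 (mod 4), so (259/299) = −(299/259).
Reduce top mod 259: now compute (40/259).
Pull out 2^3: since 259 ≡ 3 (mod 8), (2/259) = -1, so (2/259)^3 = -1.
Reciprocity: 5 ≡ 1 and 259 ≡ 3 (mod 4), so (5/259) = +(259/5).
Reduce top mod 5: now compute (4/5).
Pull out 2^2: since 5 ≡ 5 (mod 8), (2/5) = -1, so (2/5)^2 = +1.
Reached (1/5) = 1. Collecting the sign flips along the way, the symbol is +1.

1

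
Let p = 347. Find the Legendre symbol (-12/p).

Euler's criterion: (-12/347) ≡ 335^173 (mod 347).
335^2 ≡ 144 (mod 347)
335^4 ≡ 263 (mod 347)
335^8 ≡ 116 (mod 347)
335^16 ≡ 270 (mod 347)
335^32 ≡ 30 (mod 347)
335^64 ≡ 206 (mod 347)
335^128 ≡ 102 (mod 347)
335^173 = 335^(128+32+8+4+1) ≡ 346 (mod 347).
Result is 346 ≡ −1, so (-12/347) = −1.

-1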